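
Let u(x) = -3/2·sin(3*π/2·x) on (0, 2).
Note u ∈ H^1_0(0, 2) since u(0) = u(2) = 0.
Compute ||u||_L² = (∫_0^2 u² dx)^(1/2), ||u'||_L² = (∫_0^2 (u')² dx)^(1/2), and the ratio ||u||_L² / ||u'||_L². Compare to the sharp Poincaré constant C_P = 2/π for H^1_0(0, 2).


||u||_L² / ||u'||_L² = 2/(3*π) < C_P = 2/π.

u(x) = -3/2·sin(3*π/2·x), so u'(x) = -9*π*cos(3*π*x/2)/4.
Writing u(x) = A·sin(kπx/L) with A = -3/2 and k = 3, use ∫_0^L sin²(kπx/L) dx = L/2 and ∫_0^L cos²(kπx/L) dx = L/2.
u² = 9/4·sin²(3*π/2·x) and (u')² = 81*π^2/16·cos²(3*π/2·x), and each of sin², cos² integrates to L/2 = 1 over (0, 2).
∫_0^2 u² dx = 9/4, so ||u||_L² = 3/2.
∫_0^2 (u')² dx = 81*π^2/16, so ||u'||_L² = 9*π/4.
Ratio ||u||_L² / ||u'||_L² = 2/(3*π).
Sharp Poincaré constant on H^1_0(0, 2) is C_P = L/π = 2/π, achieved by sin(π/2·x).
This is the k = 3 harmonic; the ratio L/(kπ) is strictly less than C_P = L/π, consistent with the sharp inequality ||u||_L² ≤ C_P ||u'||_L².


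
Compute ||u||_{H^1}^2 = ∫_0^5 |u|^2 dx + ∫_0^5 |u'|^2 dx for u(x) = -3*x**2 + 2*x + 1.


||u||_{H^1}^2 = 14825/3

The H^1 norm (squared) on an interval (0, L) is
  ||u||_{H^1}^2 = ∫_0^L u(x)^2 dx + ∫_0^L u'(x)^2 dx.
Compute u'(x) = 2 - 6*x.
Then u(x)^2 = 9*x**4 - 12*x**3 - 2*x**2 + 4*x + 1 and u'(x)^2 = 36*x**2 - 24*x + 4.
Integrate each monomial from 0 to 5 using ∫_0^5 c·x^n dx = c·5^(n+1)/(n+1):
  ∫_0^5 u(x)^2 dx = ∫_0^5 (9*x^4 - 12*x^3 - 2*x^2 + 4*x + 1) dx. Term by term:
    ∫_0^5 9*x^4 dx = 5625;  ∫_0^5 -12*x^3 dx = -1875;  ∫_0^5 -2*x^2 dx = -250/3;
    ∫_0^5 4*x dx = 50;  ∫_0^5 1 dx = 5.
  Sum: 5625 − 1875 − 250/3 + 50 + 5 = 11165/3.
  ∫_0^5 u'(x)^2 dx = ∫_0^5 (36*x^2 - 24*x + 4) dx. Term by term:
    ∫_0^5 36*x^2 dx = 1500;  ∫_0^5 -24*x dx = -300;  ∫_0^5 4 dx = 20.
  Sum: 1500 − 300 + 20 = 1220.
Adding: ||u||_{H^1}^2 = 11165/3 + 1220 = 14825/3.


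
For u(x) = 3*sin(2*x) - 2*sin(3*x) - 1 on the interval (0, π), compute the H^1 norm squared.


||u||_{H^1(0,π)}^2 = 8/3 + 87*π/2

u'(x) = 6*cos(2*x) - 6*cos(3*x).
Expand u² and (u')² and integrate term by term on (0, π), using: for integers n ≥ 1, ∫_0^π sin²(nx) dx = ∫_0^π cos²(nx) dx = π/2; for n ≠ n', ∫_0^π sin(nx)sin(n'x) dx = ∫_0^π cos(nx)cos(n'x) dx = 0; and by product-to-sum, ∫_0^π sin(nx)cos(n'x) dx = ½∫_0^π [sin((n+n')x) + sin((n−n')x)] dx, which is 0 when n+n' is even and 2n/(n²−n'²) when n+n' is odd (it need not vanish on (0, π)). For the constant mode: ∫_0^π 1 dx = π, ∫_0^π cos(nx) dx = 0, ∫_0^π sin(nx) dx = (1−(−1)^n)/n.
  u² squared terms: (-1)²·∫1 dx = 1·π = π;  (-2)²·∫sin(3x)² dx = 4·π/2 = 2*π;  (3)²·∫sin(2x)² dx = 9·π/2 = 9*π/2.
  u² cross terms: 2·(-1)·(-2)·∫1·sin(3x) dx = 4·(2/3) = 8/3;  2·(-1)·(3)·∫1·sin(2x) dx = -6·(0) = 0;  2·(-2)·(3)·∫sin(3x)·sin(2x) dx = -12·(0) = 0.
  So ∫_0^π u² dx = π + 2*π + 9*π/2 + 8/3 + 0 + 0 = 8/3 + 15*π/2.
  (u')² squared terms: (-6)²·∫cos(3x)² dx = 36·π/2 = 18*π;  (6)²·∫cos(2x)² dx = 36·π/2 = 18*π.
  (u')² cross terms: 2·(-6)·(6)·∫cos(3x)·cos(2x) dx = -72·(0) = 0.
  So ∫_0^π (u')² dx = 18*π + 18*π + 0 = 36*π.
||u||_{H^1}^2 = (8/3 + 15*π/2) + (36*π) = 8/3 + 87*π/2.


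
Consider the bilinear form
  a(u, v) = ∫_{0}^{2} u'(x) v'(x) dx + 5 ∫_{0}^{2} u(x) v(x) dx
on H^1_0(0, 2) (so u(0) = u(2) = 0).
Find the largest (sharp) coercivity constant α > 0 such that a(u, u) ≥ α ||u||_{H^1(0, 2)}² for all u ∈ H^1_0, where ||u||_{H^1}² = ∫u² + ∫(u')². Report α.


α = 1

Coercivity of a(·,·) on H^1_0(0, 2) means a(u, u) ≥ α ||u||_{H^1}² for every u ∈ H^1_0.
The interval has length L = 2, and Poincaré/coercivity depend only on L. Here a(u, u) = ∫(u')² + (5)·∫u².
Here c = 5 ≥ 1, so a(u,u) = ∫(u')² + c∫u² ≥ ∫(u')² + ∫u² = ||u||_{H^1}², i.e. α = 1 works. No larger α is possible: a(u,u) ≥ α||u||_{H^1}² means (1−α)∫(u')² ≥ (α−c)∫u², and for the modes u_n = sin(nπ(x−x₀)/L) (x₀ the left endpoint) one has ∫u_n²/∫(u_n')² = (L/(nπ))² → 0, so a(u_n,u_n)/||u_n||_{H^1}² → 1. Hence the optimal constant is α = 1.
Therefore α = 1.


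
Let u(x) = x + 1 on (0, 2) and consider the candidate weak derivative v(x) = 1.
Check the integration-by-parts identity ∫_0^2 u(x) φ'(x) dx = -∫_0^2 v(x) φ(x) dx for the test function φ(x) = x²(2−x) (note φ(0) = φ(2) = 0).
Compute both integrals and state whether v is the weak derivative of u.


LHS = -4/3, RHS = -4/3. Yes, v = u' weakly.

u(x) = x + 1, classical derivative u'(x) = 1.
φ(x) = x²(2−x), so φ'(x) = x*(4 - 3*x).
Note φ(0) = φ(2) = 0, so the boundary term u·φ vanishes.
LHS = ∫_0^2 u(x) φ'(x) dx = ∫_0^2 (-3*x^3 + x^2 + 4*x) dx. Term by term:
  ∫_0^2 -3*x^3 dx = -12;  ∫_0^2 x^2 dx = 8/3;  ∫_0^2 4*x dx = 8.
Sum: -12 + 8/3 + 8 = -4/3.
So LHS = -4/3.
∫_0^2 v(x) φ(x) dx = ∫_0^2 (-x^3 + 2*x^2) dx. Term by term:
  ∫_0^2 -x^3 dx = -4;  ∫_0^2 2*x^2 dx = 16/3.
Sum: -4 + 16/3 = 4/3.
So RHS = -∫_0^2 v(x) φ(x) dx = -4/3.
LHS = RHS, so the identity holds for this test φ.
Moreover u is smooth here and v(x) = u'(x) = 1 pointwise, so the identity holds for every test function. Hence v is the weak derivative of u.


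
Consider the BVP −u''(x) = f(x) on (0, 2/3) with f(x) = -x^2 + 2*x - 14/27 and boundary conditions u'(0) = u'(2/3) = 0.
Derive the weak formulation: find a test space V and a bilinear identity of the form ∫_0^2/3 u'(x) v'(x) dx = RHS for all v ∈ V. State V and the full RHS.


V = H^1(0, 2/3) (no boundary constraint on v; u is determined up to an additive constant); weak form: ∫_0^2/3 u'v' dx = ∫_0^2/3 (-x^2 + 2*x - 14/27) v dx for all v ∈ V.

Multiply both sides by a test function v and integrate from 0 to 2/3:
  ∫_0^2/3 −u''(x) v(x) dx = ∫_0^2/3 f(x) v(x) dx.
Integrate the LHS by parts once:
  ∫_0^2/3 −u'' v dx = −[u'(x) v(x)]_0^2/3 + ∫_0^2/3 u'(x) v'(x) dx.
Thus ∫_0^2/3 u'(x) v'(x) dx = ∫_0^2/3 f(x) v(x) dx + [u'(x) v(x)]_0^2/3.
Choose V so that boundary terms are either known or forced to vanish.
u has homogeneous Neumann: u'(0) = u'(2/3) = 0. So [u' v]_0^2/3 = 0·v(2/3) − 0·v(0) = 0 for any v; take V = H^1(0, 2/3).
Weak formulation: find u (satisfying any essential BC) such that ∫_0^2/3 u'(x) v'(x) dx = ∫_0^2/3 f v dx for all v ∈ V (homogeneous Neumann, so boundary terms vanish).
Substituting f(x) = -x^2 + 2*x - 14/27, the right-hand side is ∫_0^2/3 (-x^2 + 2*x - 14/27) v dx.
Compatibility check (pure Neumann): taking v ≡ 1 ∈ V gives 0 = ∫_0^2/3 f dx + (0) − (0), i.e. ∫_0^2/3 f dx must equal u'(0) − u'(2/3) = 0. Indeed ∫_0^2/3 (-x^2 + 2*x - 14/27) dx = 0, so the data are compatible. The solution is then unique only up to an additive constant (fix it e.g. by requiring ∫_0^2/3 u dx = 0).


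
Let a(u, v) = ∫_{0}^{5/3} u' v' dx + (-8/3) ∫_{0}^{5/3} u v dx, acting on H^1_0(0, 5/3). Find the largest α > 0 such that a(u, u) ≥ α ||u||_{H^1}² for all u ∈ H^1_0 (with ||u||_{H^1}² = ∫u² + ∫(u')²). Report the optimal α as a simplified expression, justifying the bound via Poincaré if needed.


α = (-200 + 27*π^2)/(3*(25 + 9*π^2))

Coercivity of a(·,·) on H^1_0(0, 5/3) means a(u, u) ≥ α ||u||_{H^1}² for every u ∈ H^1_0.
The interval has length L = 5/3, and Poincaré/coercivity depend only on L. Here a(u, u) = ∫(u')² + (-8/3)·∫u².
Here c = -8/3 < 0 with |c| < (π/L)² = 9*π^2/25, so coercivity still holds. The condition a(u,u) ≥ α||u||_{H^1}² reads (1−α)∫(u')² ≥ (α−c)∫u². Any admissible α is ≤ 1 (rapidly oscillating u have ∫u²/∫(u')² → 0), and α = 1 would force 0 ≥ (1−c)∫u², impossible since c < 1; so 1−α > 0. By the sharp Poincaré inequality on H^1_0 of an interval of length L, ∫(u')² ≥ (π/L)²∫u² with equality for the first sine mode sin(π(x−x₀)/L) (x₀ the left endpoint), so the inequality holds for all u iff (1−α)(π/L)² ≥ α − c, i.e. α ≤ ((π/L)² + c)/((π/L)² + 1) = (1 + c(L/π)²)/(1 + (L/π)²). (Direct route, valid since c ≤ 0: Poincaré gives c∫u² ≥ c(L/π)²∫(u')², so a(u,u) ≥ (1 + c(L/π)²)∫(u')², while ||u||_{H^1}² ≤ (1 + (L/π)²)∫(u')²; dividing yields the same α.) With (π/L)² = 9*π^2/25 and c = -8/3, the largest admissible constant is α = ((π/L)² + c)/((π/L)² + 1).
Simplifying, α = (-200 + 27*π^2)/(3*(25 + 9*π^2)).


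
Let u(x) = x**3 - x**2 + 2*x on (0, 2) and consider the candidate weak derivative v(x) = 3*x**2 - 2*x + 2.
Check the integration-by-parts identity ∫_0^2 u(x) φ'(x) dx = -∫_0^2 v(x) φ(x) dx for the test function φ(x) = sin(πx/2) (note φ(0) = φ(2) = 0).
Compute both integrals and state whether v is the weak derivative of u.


LHS = -24/π + 96/π^3, RHS = -24/π + 96/π^3. Yes, v = u' weakly.

u(x) = x**3 - x**2 + 2*x, classical derivative u'(x) = 3*x**2 - 2*x + 2.
φ(x) = sin(πx/2), so φ'(x) = π*cos(π*x/2)/2.
Note φ(0) = φ(2) = 0, so the boundary term u·φ vanishes.
LHS = ∫_0^2 u(x) φ'(x) dx = ∫_0^2 (π*x^3*cos(π*x/2)/2 - π*x^2*cos(π*x/2)/2 + π*x*cos(π*x/2)) dx. Term by term:
  ∫_0^2 π*x*cos(π*x/2) dx = -8/π;  ∫_0^2 π*x^3*cos(π*x/2)/2 dx = -24/π + 96/π^3;  ∫_0^2 -π*x^2*cos(π*x/2)/2 dx = 8/π.
Sum: -8/π + -24/π + 96/π^3 + 8/π = -24/π + 96/π^3.
So LHS = -24/π + 96/π^3.
∫_0^2 v(x) φ(x) dx = ∫_0^2 (3*x^2*sin(π*x/2) - 2*x*sin(π*x/2) + 2*sin(π*x/2)) dx. Term by term:
  ∫_0^2 2*sin(π*x/2) dx = 8/π;  ∫_0^2 -2*x*sin(π*x/2) dx = -8/π;  ∫_0^2 3*x^2*sin(π*x/2) dx = -96/π^3 + 24/π.
Sum: 8/π − 8/π + -96/π^3 + 24/π = -96/π^3 + 24/π.
So RHS = -∫_0^2 v(x) φ(x) dx = -24/π + 96/π^3.
LHS = RHS, so the identity holds for this test φ.
Moreover u is smooth here and v(x) = u'(x) = 3*x**2 - 2*x + 2 pointwise, so the identity holds for every test function. Hence v is the weak derivative of u.


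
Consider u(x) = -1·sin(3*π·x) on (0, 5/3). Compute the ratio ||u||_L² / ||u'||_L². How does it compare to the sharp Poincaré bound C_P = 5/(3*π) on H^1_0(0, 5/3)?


||u||_L² / ||u'||_L² = 1/(3*π) < C_P = 5/(3*π).

u(x) = -1·sin(3*π·x), so u'(x) = -3*π*cos(3*π*x).
Writing u(x) = A·sin(kπx/L) with A = -1 and k = 5, use ∫_0^L sin²(kπx/L) dx = L/2 and ∫_0^L cos²(kπx/L) dx = L/2.
u² = 1·sin²(3*π·x) and (u')² = 9*π^2·cos²(3*π·x), and each of sin², cos² integrates to L/2 = 5/6 over (0, 5/3).
∫_0^5/3 u² dx = 5/6, so ||u||_L² = sqrt(30)/6.
∫_0^5/3 (u')² dx = 15*π^2/2, so ||u'||_L² = sqrt(30)*π/2.
Ratio ||u||_L² / ||u'||_L² = 1/(3*π).
Sharp Poincaré constant on H^1_0(0, 5/3) is C_P = L/π = 5/(3*π), achieved by sin(3*π/5·x).
This is the k = 5 harmonic; the ratio L/(kπ) is strictly less than C_P = L/π, consistent with the sharp inequality ||u||_L² ≤ C_P ||u'||_L².


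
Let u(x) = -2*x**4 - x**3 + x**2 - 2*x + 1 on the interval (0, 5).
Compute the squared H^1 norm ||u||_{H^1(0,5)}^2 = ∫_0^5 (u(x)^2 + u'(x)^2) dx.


||u||_{H^1}^2 = 118063625/63

The H^1 norm (squared) on an interval (0, L) is
  ||u||_{H^1}^2 = ∫_0^L u(x)^2 dx + ∫_0^L u'(x)^2 dx.
Compute u'(x) = -8*x**3 - 3*x**2 + 2*x - 2.
Then u(x)^2 = 4*x**8 + 4*x**7 - 3*x**6 + 6*x**5 + x**4 - 6*x**3 + 6*x**2 - 4*x + 1 and u'(x)^2 = 64*x**6 + 48*x**5 - 23*x**4 + 20*x**3 + 16*x**2 - 8*x + 4.
Integrate each monomial from 0 to 5 using ∫_0^5 c·x^n dx = c·5^(n+1)/(n+1):
  ∫_0^5 u(x)^2 dx = ∫_0^5 (4*x^8 + 4*x^7 - 3*x^6 + 6*x^5 + x^4 - 6*x^3 + 6*x^2 - 4*x + 1) dx. Term by term:
    ∫_0^5 4*x^8 dx = 7812500/9;  ∫_0^5 4*x^7 dx = 390625/2;  ∫_0^5 -3*x^6 dx = -234375/7;
    ∫_0^5 6*x^5 dx = 15625;  ∫_0^5 x^4 dx = 625;  ∫_0^5 -6*x^3 dx = -1875/2;
    ∫_0^5 6*x^2 dx = 250;  ∫_0^5 -4*x dx = -50;  ∫_0^5 1 dx = 5.
  Sum: 7812500/9 + 390625/2 − 234375/7 + 15625 + 625 − 1875/2 + 250 − 50 + 5 = 65860415/63.
  ∫_0^5 u'(x)^2 dx = ∫_0^5 (64*x^6 + 48*x^5 - 23*x^4 + 20*x^3 + 16*x^2 - 8*x + 4) dx. Term by term:
    ∫_0^5 64*x^6 dx = 5000000/7;  ∫_0^5 48*x^5 dx = 125000;  ∫_0^5 -23*x^4 dx = -14375;
    ∫_0^5 20*x^3 dx = 3125;  ∫_0^5 16*x^2 dx = 2000/3;  ∫_0^5 -8*x dx = -100;
    ∫_0^5 4 dx = 20.
  Sum: 5000000/7 + 125000 − 14375 + 3125 + 2000/3 − 100 + 20 = 17401070/21.
Adding: ||u||_{H^1}^2 = 65860415/63 + 17401070/21 = 118063625/63.


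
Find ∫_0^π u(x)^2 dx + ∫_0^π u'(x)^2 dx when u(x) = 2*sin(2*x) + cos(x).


||u||_{H^1(0,π)}^2 = 32/3 + 11*π

u'(x) = -sin(x) + 4*cos(2*x).
Expand u² and (u')² and integrate term by term on (0, π), using: for integers n ≥ 1, ∫_0^π sin²(nx) dx = ∫_0^π cos²(nx) dx = π/2; for n ≠ n', ∫_0^π sin(nx)sin(n'x) dx = ∫_0^π cos(nx)cos(n'x) dx = 0; and by product-to-sum, ∫_0^π sin(nx)cos(n'x) dx = ½∫_0^π [sin((n+n')x) + sin((n−n')x)] dx, which is 0 when n+n' is even and 2n/(n²−n'²) when n+n' is odd (it need not vanish on (0, π)).
  u² squared terms: (2)²·∫sin(2x)² dx = 4·π/2 = 2*π;  (1)²·∫cos(x)² dx = 1·π/2 = π/2.
  u² cross terms: 2·(2)·(1)·∫sin(2x)·cos(x) dx = 4·(4/3) = 16/3.
  So ∫_0^π u² dx = 2*π + π/2 + 16/3 = 16/3 + 5*π/2.
  (u')² squared terms: (-1)²·∫sin(x)² dx = 1·π/2 = π/2;  (4)²·∫cos(2x)² dx = 16·π/2 = 8*π.
  (u')² cross terms: 2·(-1)·(4)·∫sin(x)·cos(2x) dx = -8·(-2/3) = 16/3.
  So ∫_0^π (u')² dx = π/2 + 8*π + 16/3 = 16/3 + 17*π/2.
||u||_{H^1}^2 = (16/3 + 5*π/2) + (16/3 + 17*π/2) = 32/3 + 11*π.


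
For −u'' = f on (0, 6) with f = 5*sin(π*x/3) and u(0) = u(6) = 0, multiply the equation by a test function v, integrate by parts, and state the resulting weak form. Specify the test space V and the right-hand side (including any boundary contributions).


V = H^1_0(0, 6) (so v(0) = v(6) = 0); weak form: ∫_0^6 u'v' dx = ∫_0^6 (5*sin(π*x/3)) v dx for all v ∈ V.

Multiply both sides by a test function v and integrate from 0 to 6:
  ∫_0^6 −u''(x) v(x) dx = ∫_0^6 f(x) v(x) dx.
Integrate the LHS by parts once:
  ∫_0^6 −u'' v dx = −[u'(x) v(x)]_0^6 + ∫_0^6 u'(x) v'(x) dx.
Thus ∫_0^6 u'(x) v'(x) dx = ∫_0^6 f(x) v(x) dx + [u'(x) v(x)]_0^6.
Choose V so that boundary terms are either known or forced to vanish.
u is Dirichlet: u(0) = u(6) = 0. Let V = H^1_0(0, 6); then v(0) = v(6) = 0, and [u' v]_0^6 = 0.
Weak formulation: find u (satisfying any essential BC) such that ∫_0^6 u'(x) v'(x) dx = ∫_0^6 f v dx for all v ∈ V.
Substituting f(x) = 5*sin(π*x/3), the right-hand side is ∫_0^6 (5*sin(π*x/3)) v dx.


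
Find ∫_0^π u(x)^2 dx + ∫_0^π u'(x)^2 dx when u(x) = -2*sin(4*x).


||u||_{H^1(0,π)}^2 = 34*π

u'(x) = -8*cos(4*x).
Expand u² and (u')² and integrate term by term on (0, π), using: for integers n ≥ 1, ∫_0^π sin²(nx) dx = ∫_0^π cos²(nx) dx = π/2; for n ≠ n', ∫_0^π sin(nx)sin(n'x) dx = ∫_0^π cos(nx)cos(n'x) dx = 0; and by product-to-sum, ∫_0^π sin(nx)cos(n'x) dx = ½∫_0^π [sin((n+n')x) + sin((n−n')x)] dx, which is 0 when n+n' is even and 2n/(n²−n'²) when n+n' is odd (it need not vanish on (0, π)).
  u² squared terms: (-2)²·∫sin(4x)² dx = 4·π/2 = 2*π.
  So ∫_0^π u² dx = 2*π.
  (u')² squared terms: (-8)²·∫cos(4x)² dx = 64·π/2 = 32*π.
  So ∫_0^π (u')² dx = 32*π.
||u||_{H^1}^2 = (2*π) + (32*π) = 34*π.


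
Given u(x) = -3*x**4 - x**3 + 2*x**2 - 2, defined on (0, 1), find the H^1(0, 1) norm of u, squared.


||u||_{H^1}^2 = 391/20

The H^1 norm (squared) on an interval (0, L) is
  ||u||_{H^1}^2 = ∫_0^L u(x)^2 dx + ∫_0^L u'(x)^2 dx.
Compute u'(x) = -12*x**3 - 3*x**2 + 4*x.
Then u(x)^2 = 9*x**8 + 6*x**7 - 11*x**6 - 4*x**5 + 16*x**4 + 4*x**3 - 8*x**2 + 4 and u'(x)^2 = 144*x**6 + 72*x**5 - 87*x**4 - 24*x**3 + 16*x**2.
Integrate each monomial from 0 to 1 using ∫_0^1 c·x^n dx = c·1^(n+1)/(n+1):
  ∫_0^1 u(x)^2 dx = ∫_0^1 (9*x^8 + 6*x^7 - 11*x^6 - 4*x^5 + 16*x^4 + 4*x^3 - 8*x^2 + 4) dx. Term by term:
    ∫_0^1 9*x^8 dx = 1;  ∫_0^1 6*x^7 dx = 3/4;  ∫_0^1 -11*x^6 dx = -11/7;
    ∫_0^1 -4*x^5 dx = -2/3;  ∫_0^1 16*x^4 dx = 16/5;  ∫_0^1 4*x^3 dx = 1;
    ∫_0^1 -8*x^2 dx = -8/3;  ∫_0^1 4 dx = 4.
  Sum: 1 + 3/4 − 11/7 − 2/3 + 16/5 + 1 − 8/3 + 4 = 2119/420.
  ∫_0^1 u'(x)^2 dx = ∫_0^1 (144*x^6 + 72*x^5 - 87*x^4 - 24*x^3 + 16*x^2) dx. Term by term:
    ∫_0^1 144*x^6 dx = 144/7;  ∫_0^1 72*x^5 dx = 12;  ∫_0^1 -87*x^4 dx = -87/5;
    ∫_0^1 -24*x^3 dx = -6;  ∫_0^1 16*x^2 dx = 16/3.
  Sum: 144/7 + 12 − 87/5 − 6 + 16/3 = 1523/105.
Adding: ||u||_{H^1}^2 = 2119/420 + 1523/105 = 391/20.


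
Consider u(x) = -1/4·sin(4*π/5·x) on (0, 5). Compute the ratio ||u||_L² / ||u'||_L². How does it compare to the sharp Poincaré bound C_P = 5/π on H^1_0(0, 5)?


||u||_L² / ||u'||_L² = 5/(4*π) < C_P = 5/π.

u(x) = -1/4·sin(4*π/5·x), so u'(x) = -π*cos(4*π*x/5)/5.
Writing u(x) = A·sin(kπx/L) with A = -1/4 and k = 4, use ∫_0^L sin²(kπx/L) dx = L/2 and ∫_0^L cos²(kπx/L) dx = L/2.
u² = 1/16·sin²(4*π/5·x) and (u')² = π^2/25·cos²(4*π/5·x), and each of sin², cos² integrates to L/2 = 5/2 over (0, 5).
∫_0^5 u² dx = 5/32, so ||u||_L² = sqrt(10)/8.
∫_0^5 (u')² dx = π^2/10, so ||u'||_L² = sqrt(10)*π/10.
Ratio ||u||_L² / ||u'||_L² = 5/(4*π).
Sharp Poincaré constant on H^1_0(0, 5) is C_P = L/π = 5/π, achieved by sin(π/5·x).
This is the k = 4 harmonic; the ratio L/(kπ) is strictly less than C_P = L/π, consistent with the sharp inequality ||u||_L² ≤ C_P ||u'||_L².


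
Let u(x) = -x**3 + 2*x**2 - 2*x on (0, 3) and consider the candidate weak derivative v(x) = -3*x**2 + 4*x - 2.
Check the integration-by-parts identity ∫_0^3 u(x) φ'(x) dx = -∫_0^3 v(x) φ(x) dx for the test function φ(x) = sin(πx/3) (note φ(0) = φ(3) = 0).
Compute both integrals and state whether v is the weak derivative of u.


LHS = -324/π^3 + 57/π, RHS = -324/π^3 + 57/π. Yes, v = u' weakly.

u(x) = -x**3 + 2*x**2 - 2*x, classical derivative u'(x) = -3*x**2 + 4*x - 2.
φ(x) = sin(πx/3), so φ'(x) = π*cos(π*x/3)/3.
Note φ(0) = φ(3) = 0, so the boundary term u·φ vanishes.
LHS = ∫_0^3 u(x) φ'(x) dx = ∫_0^3 (-π*x^3*cos(π*x/3)/3 + 2*π*x^2*cos(π*x/3)/3 - 2*π*x*cos(π*x/3)/3) dx. Term by term:
  ∫_0^3 -2*π*x*cos(π*x/3)/3 dx = 12/π;  ∫_0^3 -π*x^3*cos(π*x/3)/3 dx = -324/π^3 + 81/π;  ∫_0^3 2*π*x^2*cos(π*x/3)/3 dx = -36/π.
Sum: 12/π + -324/π^3 + 81/π − 36/π = -324/π^3 + 57/π.
So LHS = -324/π^3 + 57/π.
∫_0^3 v(x) φ(x) dx = ∫_0^3 (-3*x^2*sin(π*x/3) + 4*x*sin(π*x/3) - 2*sin(π*x/3)) dx. Term by term:
  ∫_0^3 -2*sin(π*x/3) dx = -12/π;  ∫_0^3 -3*x^2*sin(π*x/3) dx = -81/π + 324/π^3;  ∫_0^3 4*x*sin(π*x/3) dx = 36/π.
Sum: -12/π + -81/π + 324/π^3 + 36/π = -57/π + 324/π^3.
So RHS = -∫_0^3 v(x) φ(x) dx = -324/π^3 + 57/π.
LHS = RHS, so the identity holds for this test φ.
Moreover u is smooth here and v(x) = u'(x) = -3*x**2 + 4*x - 2 pointwise, so the identity holds for every test function. Hence v is the weak derivative of u.


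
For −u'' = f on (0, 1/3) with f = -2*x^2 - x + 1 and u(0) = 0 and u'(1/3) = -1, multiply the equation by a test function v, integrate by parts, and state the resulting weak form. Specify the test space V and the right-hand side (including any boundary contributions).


V = {v ∈ H^1(0, 1/3) : v(0) = 0} (test functions vanish at x = 0 where u is specified); weak form: ∫_0^1/3 u'v' dx = ∫_0^1/3 (-2*x^2 - x + 1) v dx − v(1/3) for all v ∈ V.

Multiply both sides by a test function v and integrate from 0 to 1/3:
  ∫_0^1/3 −u''(x) v(x) dx = ∫_0^1/3 f(x) v(x) dx.
Integrate the LHS by parts once:
  ∫_0^1/3 −u'' v dx = −[u'(x) v(x)]_0^1/3 + ∫_0^1/3 u'(x) v'(x) dx.
Thus ∫_0^1/3 u'(x) v'(x) dx = ∫_0^1/3 f(x) v(x) dx + [u'(x) v(x)]_0^1/3.
Choose V so that boundary terms are either known or forced to vanish.
Mixed BC: u(0) = 0 (Dirichlet) and u'(1/3) = -1 (Neumann). Define V = {v ∈ H^1(0, 1/3) : v(0) = 0}. Then [u' v]_0^1/3 = u'(1/3)·v(1/3) − u'(0)·0 = − v(1/3).
Weak formulation: find u (satisfying any essential BC) such that ∫_0^1/3 u'(x) v'(x) dx = ∫_0^1/3 f v dx − v(1/3) for all v ∈ V (Dirichlet at 0 absorbed into V; Neumann datum at x = 1/3 contributes the boundary term).
Substituting f(x) = -2*x^2 - x + 1, the right-hand side is ∫_0^1/3 (-2*x^2 - x + 1) v dx − v(1/3).


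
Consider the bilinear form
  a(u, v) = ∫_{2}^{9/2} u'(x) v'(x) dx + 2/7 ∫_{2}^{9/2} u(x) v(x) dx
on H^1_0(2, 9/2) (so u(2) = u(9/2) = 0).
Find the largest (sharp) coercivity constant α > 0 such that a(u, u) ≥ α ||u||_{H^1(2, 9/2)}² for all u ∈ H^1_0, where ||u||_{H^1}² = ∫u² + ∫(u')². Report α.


α = 2*(25 + 14*π^2)/(7*(25 + 4*π^2))

Coercivity of a(·,·) on H^1_0(2, 9/2) means a(u, u) ≥ α ||u||_{H^1}² for every u ∈ H^1_0.
The interval has length L = 5/2, and Poincaré/coercivity depend only on L. Here a(u, u) = ∫(u')² + (2/7)·∫u².
Here 0 < c = 2/7 < 1. The condition a(u,u) ≥ α||u||_{H^1}² reads (1−α)∫(u')² ≥ (α−c)∫u². Any admissible α is ≤ 1 (rapidly oscillating u have ∫u²/∫(u')² → 0), and α = 1 would force 0 ≥ (1−c)∫u², impossible since c < 1; so 1−α > 0. By the sharp Poincaré inequality on H^1_0 of an interval of length L, ∫(u')² ≥ (π/L)²∫u² with equality for the first sine mode sin(π(x−x₀)/L) (x₀ the left endpoint), so the inequality holds for all u iff (1−α)(π/L)² ≥ α − c, i.e. α ≤ ((π/L)² + c)/((π/L)² + 1) = (1 + c(L/π)²)/(1 + (L/π)²). With (π/L)² = 4*π^2/25 and c = 2/7, the largest admissible constant is α = ((π/L)² + c)/((π/L)² + 1).
Simplifying, α = 2*(25 + 14*π^2)/(7*(25 + 4*π^2)).


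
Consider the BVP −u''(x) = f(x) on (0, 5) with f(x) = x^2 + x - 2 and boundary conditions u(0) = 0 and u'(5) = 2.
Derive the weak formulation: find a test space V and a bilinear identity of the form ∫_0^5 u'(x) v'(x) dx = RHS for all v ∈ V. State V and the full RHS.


V = {v ∈ H^1(0, 5) : v(0) = 0} (test functions vanish at x = 0 where u is specified); weak form: ∫_0^5 u'v' dx = ∫_0^5 (x^2 + x - 2) v dx + 2·v(5) for all v ∈ V.

Multiply both sides by a test function v and integrate from 0 to 5:
  ∫_0^5 −u''(x) v(x) dx = ∫_0^5 f(x) v(x) dx.
Integrate the LHS by parts once:
  ∫_0^5 −u'' v dx = −[u'(x) v(x)]_0^5 + ∫_0^5 u'(x) v'(x) dx.
Thus ∫_0^5 u'(x) v'(x) dx = ∫_0^5 f(x) v(x) dx + [u'(x) v(x)]_0^5.
Choose V so that boundary terms are either known or forced to vanish.
Mixed BC: u(0) = 0 (Dirichlet) and u'(5) = 2 (Neumann). Define V = {v ∈ H^1(0, 5) : v(0) = 0}. Then [u' v]_0^5 = u'(5)·v(5) − u'(0)·0 = 2·v(5).
Weak formulation: find u (satisfying any essential BC) such that ∫_0^5 u'(x) v'(x) dx = ∫_0^5 f v dx + 2·v(5) for all v ∈ V (Dirichlet at 0 absorbed into V; Neumann datum at x = 5 contributes the boundary term).
Substituting f(x) = x^2 + x - 2, the right-hand side is ∫_0^5 (x^2 + x - 2) v dx + 2·v(5).


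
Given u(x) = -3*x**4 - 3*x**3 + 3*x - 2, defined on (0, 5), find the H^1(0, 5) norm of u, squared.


||u||_{H^1}^2 = 142541995/28

The H^1 norm (squared) on an interval (0, L) is
  ||u||_{H^1}^2 = ∫_0^L u(x)^2 dx + ∫_0^L u'(x)^2 dx.
Compute u'(x) = -12*x**3 - 9*x**2 + 3.
Then u(x)^2 = 9*x**8 + 18*x**7 + 9*x**6 - 18*x**5 - 6*x**4 + 12*x**3 + 9*x**2 - 12*x + 4 and u'(x)^2 = 144*x**6 + 216*x**5 + 81*x**4 - 72*x**3 - 54*x**2 + 9.
Integrate each monomial from 0 to 5 using ∫_0^5 c·x^n dx = c·5^(n+1)/(n+1):
  ∫_0^5 u(x)^2 dx = ∫_0^5 (9*x^8 + 18*x^7 + 9*x^6 - 18*x^5 - 6*x^4 + 12*x^3 + 9*x^2 - 12*x + 4) dx. Term by term:
    ∫_0^5 9*x^8 dx = 1953125;  ∫_0^5 18*x^7 dx = 3515625/4;  ∫_0^5 9*x^6 dx = 703125/7;
    ∫_0^5 -18*x^5 dx = -46875;  ∫_0^5 -6*x^4 dx = -3750;  ∫_0^5 12*x^3 dx = 1875;
    ∫_0^5 9*x^2 dx = 375;  ∫_0^5 -12*x dx = -150;  ∫_0^5 4 dx = 20.
  Sum: 1953125 + 3515625/4 + 703125/7 − 46875 − 3750 + 1875 + 375 − 150 + 20 = 80751235/28.
  ∫_0^5 u'(x)^2 dx = ∫_0^5 (144*x^6 + 216*x^5 + 81*x^4 - 72*x^3 - 54*x^2 + 9) dx. Term by term:
    ∫_0^5 144*x^6 dx = 11250000/7;  ∫_0^5 216*x^5 dx = 562500;  ∫_0^5 81*x^4 dx = 50625;
    ∫_0^5 -72*x^3 dx = -11250;  ∫_0^5 -54*x^2 dx = -2250;  ∫_0^5 9 dx = 45.
  Sum: 11250000/7 + 562500 + 50625 − 11250 − 2250 + 45 = 15447690/7.
Adding: ||u||_{H^1}^2 = 80751235/28 + 15447690/7 = 142541995/28.


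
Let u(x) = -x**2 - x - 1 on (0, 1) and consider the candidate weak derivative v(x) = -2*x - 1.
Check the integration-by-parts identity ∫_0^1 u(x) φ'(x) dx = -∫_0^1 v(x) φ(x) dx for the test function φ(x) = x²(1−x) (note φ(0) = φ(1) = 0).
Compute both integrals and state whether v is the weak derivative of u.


LHS = 11/60, RHS = 11/60. Yes, v = u' weakly.

u(x) = -x**2 - x - 1, classical derivative u'(x) = -2*x - 1.
φ(x) = x²(1−x), so φ'(x) = x*(2 - 3*x).
Note φ(0) = φ(1) = 0, so the boundary term u·φ vanishes.
LHS = ∫_0^1 u(x) φ'(x) dx = ∫_0^1 (3*x^4 + x^3 + x^2 - 2*x) dx. Term by term:
  ∫_0^1 3*x^4 dx = 3/5;  ∫_0^1 x^3 dx = 1/4;  ∫_0^1 x^2 dx = 1/3;
  ∫_0^1 -2*x dx = -1.
Sum: 3/5 + 1/4 + 1/3 − 1 = 11/60.
So LHS = 11/60.
∫_0^1 v(x) φ(x) dx = ∫_0^1 (2*x^4 - x^3 - x^2) dx. Term by term:
  ∫_0^1 2*x^4 dx = 2/5;  ∫_0^1 -x^3 dx = -1/4;  ∫_0^1 -x^2 dx = -1/3.
Sum: 2/5 − 1/4 − 1/3 = -11/60.
So RHS = -∫_0^1 v(x) φ(x) dx = 11/60.
LHS = RHS, so the identity holds for this test φ.
Moreover u is smooth here and v(x) = u'(x) = -2*x - 1 pointwise, so the identity holds for every test function. Hence v is the weak derivative of u.


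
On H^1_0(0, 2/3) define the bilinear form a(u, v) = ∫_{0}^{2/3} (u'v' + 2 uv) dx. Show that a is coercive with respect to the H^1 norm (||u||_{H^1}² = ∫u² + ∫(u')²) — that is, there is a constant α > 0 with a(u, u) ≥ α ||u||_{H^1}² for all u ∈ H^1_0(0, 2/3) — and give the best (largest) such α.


α = 1

Coercivity of a(·,·) on H^1_0(0, 2/3) means a(u, u) ≥ α ||u||_{H^1}² for every u ∈ H^1_0.
The interval has length L = 2/3, and Poincaré/coercivity depend only on L. Here a(u, u) = ∫(u')² + (2)·∫u².
Here c = 2 ≥ 1, so a(u,u) = ∫(u')² + c∫u² ≥ ∫(u')² + ∫u² = ||u||_{H^1}², i.e. α = 1 works. No larger α is possible: a(u,u) ≥ α||u||_{H^1}² means (1−α)∫(u')² ≥ (α−c)∫u², and for the modes u_n = sin(nπ(x−x₀)/L) (x₀ the left endpoint) one has ∫u_n²/∫(u_n')² = (L/(nπ))² → 0, so a(u_n,u_n)/||u_n||_{H^1}² → 1. Hence the optimal constant is α = 1.
Therefore α = 1.


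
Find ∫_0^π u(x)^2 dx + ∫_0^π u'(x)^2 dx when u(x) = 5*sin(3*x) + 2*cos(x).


||u||_{H^1(0,π)}^2 = 129*π

u'(x) = -2*sin(x) + 15*cos(3*x).
Expand u² and (u')² and integrate term by term on (0, π), using: for integers n ≥ 1, ∫_0^π sin²(nx) dx = ∫_0^π cos²(nx) dx = π/2; for n ≠ n', ∫_0^π sin(nx)sin(n'x) dx = ∫_0^π cos(nx)cos(n'x) dx = 0; and by product-to-sum, ∫_0^π sin(nx)cos(n'x) dx = ½∫_0^π [sin((n+n')x) + sin((n−n')x)] dx, which is 0 when n+n' is even and 2n/(n²−n'²) when n+n' is odd (it need not vanish on (0, π)).
  u² squared terms: (2)²·∫cos(x)² dx = 4·π/2 = 2*π;  (5)²·∫sin(3x)² dx = 25·π/2 = 25*π/2.
  u² cross terms: 2·(2)·(5)·∫cos(x)·sin(3x) dx = 20·(0) = 0.
  So ∫_0^π u² dx = 2*π + 25*π/2 + 0 = 29*π/2.
  (u')² squared terms: (-2)²·∫sin(x)² dx = 4·π/2 = 2*π;  (15)²·∫cos(3x)² dx = 225·π/2 = 225*π/2.
  (u')² cross terms: 2·(-2)·(15)·∫sin(x)·cos(3x) dx = -60·(0) = 0.
  So ∫_0^π (u')² dx = 2*π + 225*π/2 + 0 = 229*π/2.
||u||_{H^1}^2 = (29*π/2) + (229*π/2) = 129*π.


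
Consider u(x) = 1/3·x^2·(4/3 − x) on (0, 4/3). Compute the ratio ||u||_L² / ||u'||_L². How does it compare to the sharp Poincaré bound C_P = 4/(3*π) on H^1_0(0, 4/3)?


||u||_L² / ||u'||_L² = 2*sqrt(14)/21 < C_P = 4/(3*π).

u(x) = 1/3·x^2·(4/3 − x), so u'(x) = x*(8 - 9*x)/9.
u(x) = 1/3·x^2·(4/3 − x) vanishes at x = 0 and x = 4/3, so u ∈ H^1_0(0, 4/3). Differentiate via the product rule and integrate the resulting polynomials term by term.
  ∫_0^4/3 u² dx = ∫_0^4/3 (x^6/9 - 8*x^5/27 + 16*x^4/81) dx. Term by term:
    ∫_0^4/3 x^6/9 dx = 16384/137781;  ∫_0^4/3 -8*x^5/27 dx = -16384/59049;  ∫_0^4/3 16*x^4/81 dx = 16384/98415.
  Sum: 16384/137781 − 16384/59049 + 16384/98415 = 16384/2066715.
  ∫_0^4/3 (u')² dx = ∫_0^4/3 (x^4 - 16*x^3/9 + 64*x^2/81) dx. Term by term:
    ∫_0^4/3 x^4 dx = 1024/1215;  ∫_0^4/3 -16*x^3/9 dx = -1024/729;  ∫_0^4/3 64*x^2/81 dx = 4096/6561.
  Sum: 1024/1215 − 1024/729 + 4096/6561 = 2048/32805.
∫_0^4/3 u² dx = 16384/2066715, so ||u||_L² = 128*sqrt(35)/8505.
∫_0^4/3 (u')² dx = 2048/32805, so ||u'||_L² = 32*sqrt(10)/405.
Ratio ||u||_L² / ||u'||_L² = 2*sqrt(14)/21.
Sharp Poincaré constant on H^1_0(0, 4/3) is C_P = L/π = 4/(3*π), achieved by sin(3*π/4·x).
A polynomial bump cannot attain the sharp Poincaré constant (only the first sine eigenfunction does), so the ratio is strictly less than C_P, consistent with ||u||_L² ≤ C_P ||u'||_L².


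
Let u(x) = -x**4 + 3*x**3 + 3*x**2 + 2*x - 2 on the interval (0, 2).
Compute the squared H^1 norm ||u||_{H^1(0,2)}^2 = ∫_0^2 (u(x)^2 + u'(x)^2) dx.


||u||_{H^1}^2 = 173728/315

The H^1 norm (squared) on an interval (0, L) is
  ||u||_{H^1}^2 = ∫_0^L u(x)^2 dx + ∫_0^L u'(x)^2 dx.
Compute u'(x) = -4*x**3 + 9*x**2 + 6*x + 2.
Then u(x)^2 = x**8 - 6*x**7 + 3*x**6 + 14*x**5 + 25*x**4 - 8*x**2 - 8*x + 4 and u'(x)^2 = 16*x**6 - 72*x**5 + 33*x**4 + 92*x**3 + 72*x**2 + 24*x + 4.
Integrate each monomial from 0 to 2 using ∫_0^2 c·x^n dx = c·2^(n+1)/(n+1):
  ∫_0^2 u(x)^2 dx = ∫_0^2 (x^8 - 6*x^7 + 3*x^6 + 14*x^5 + 25*x^4 - 8*x^2 - 8*x + 4) dx. Term by term:
    ∫_0^2 x^8 dx = 512/9;  ∫_0^2 -6*x^7 dx = -192;  ∫_0^2 3*x^6 dx = 384/7;
    ∫_0^2 14*x^5 dx = 448/3;  ∫_0^2 25*x^4 dx = 160;  ∫_0^2 -8*x^2 dx = -64/3;
    ∫_0^2 -8*x dx = -16;  ∫_0^2 4 dx = 8.
  Sum: 512/9 − 192 + 384/7 + 448/3 + 160 − 64/3 − 16 + 8 = 12584/63.
  ∫_0^2 u'(x)^2 dx = ∫_0^2 (16*x^6 - 72*x^5 + 33*x^4 + 92*x^3 + 72*x^2 + 24*x + 4) dx. Term by term:
    ∫_0^2 16*x^6 dx = 2048/7;  ∫_0^2 -72*x^5 dx = -768;  ∫_0^2 33*x^4 dx = 1056/5;
    ∫_0^2 92*x^3 dx = 368;  ∫_0^2 72*x^2 dx = 192;  ∫_0^2 24*x dx = 48;
    ∫_0^2 4 dx = 8.
  Sum: 2048/7 − 768 + 1056/5 + 368 + 192 + 48 + 8 = 12312/35.
Adding: ||u||_{H^1}^2 = 12584/63 + 12312/35 = 173728/315.


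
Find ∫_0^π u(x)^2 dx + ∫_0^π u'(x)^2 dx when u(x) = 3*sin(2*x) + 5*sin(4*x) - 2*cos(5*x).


||u||_{H^1(0,π)}^2 = 32864/63 + 287*π

u'(x) = 10*sin(5*x) + 6*cos(2*x) + 20*cos(4*x).
Expand u² and (u')² and integrate term by term on (0, π), using: for integers n ≥ 1, ∫_0^π sin²(nx) dx = ∫_0^π cos²(nx) dx = π/2; for n ≠ n', ∫_0^π sin(nx)sin(n'x) dx = ∫_0^π cos(nx)cos(n'x) dx = 0; and by product-to-sum, ∫_0^π sin(nx)cos(n'x) dx = ½∫_0^π [sin((n+n')x) + sin((n−n')x)] dx, which is 0 when n+n' is even and 2n/(n²−n'²) when n+n' is odd (it need not vanish on (0, π)).
  u² squared terms: (-2)²·∫cos(5x)² dx = 4·π/2 = 2*π;  (3)²·∫sin(2x)² dx = 9·π/2 = 9*π/2;  (5)²·∫sin(4x)² dx = 25·π/2 = 25*π/2.
  u² cross terms: 2·(-2)·(3)·∫cos(5x)·sin(2x) dx = -12·(-4/21) = 16/7;  2·(-2)·(5)·∫cos(5x)·sin(4x) dx = -20·(-8/9) = 160/9;  2·(3)·(5)·∫sin(2x)·sin(4x) dx = 30·(0) = 0.
  So ∫_0^π u² dx = 2*π + 9*π/2 + 25*π/2 + 16/7 + 160/9 + 0 = 1264/63 + 19*π.
  (u')² squared terms: (6)²·∫cos(2x)² dx = 36·π/2 = 18*π;  (10)²·∫sin(5x)² dx = 100·π/2 = 50*π;  (20)²·∫cos(4x)² dx = 400·π/2 = 200*π.
  (u')² cross terms: 2·(6)·(10)·∫cos(2x)·sin(5x) dx = 120·(10/21) = 400/7;  2·(6)·(20)·∫cos(2x)·cos(4x) dx = 240·(0) = 0;  2·(10)·(20)·∫sin(5x)·cos(4x) dx = 400·(10/9) = 4000/9.
  So ∫_0^π (u')² dx = 18*π + 50*π + 200*π + 400/7 + 0 + 4000/9 = 31600/63 + 268*π.
||u||_{H^1}^2 = (1264/63 + 19*π) + (31600/63 + 268*π) = 32864/63 + 287*π.


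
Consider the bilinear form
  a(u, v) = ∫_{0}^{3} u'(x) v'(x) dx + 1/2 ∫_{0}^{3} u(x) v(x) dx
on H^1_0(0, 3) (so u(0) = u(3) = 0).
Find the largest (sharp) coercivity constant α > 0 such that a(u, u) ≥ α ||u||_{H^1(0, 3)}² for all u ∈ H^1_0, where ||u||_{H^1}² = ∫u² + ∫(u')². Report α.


α = (9/2 + π^2)/(9 + π^2)

Coercivity of a(·,·) on H^1_0(0, 3) means a(u, u) ≥ α ||u||_{H^1}² for every u ∈ H^1_0.
The interval has length L = 3, and Poincaré/coercivity depend only on L. Here a(u, u) = ∫(u')² + (1/2)·∫u².
Here 0 < c = 1/2 < 1. The condition a(u,u) ≥ α||u||_{H^1}² reads (1−α)∫(u')² ≥ (α−c)∫u². Any admissible α is ≤ 1 (rapidly oscillating u have ∫u²/∫(u')² → 0), and α = 1 would force 0 ≥ (1−c)∫u², impossible since c < 1; so 1−α > 0. By the sharp Poincaré inequality on H^1_0 of an interval of length L, ∫(u')² ≥ (π/L)²∫u² with equality for the first sine mode sin(π(x−x₀)/L) (x₀ the left endpoint), so the inequality holds for all u iff (1−α)(π/L)² ≥ α − c, i.e. α ≤ ((π/L)² + c)/((π/L)² + 1) = (1 + c(L/π)²)/(1 + (L/π)²). With (π/L)² = π^2/9 and c = 1/2, the largest admissible constant is α = ((π/L)² + c)/((π/L)² + 1).
Simplifying, α = (9/2 + π^2)/(9 + π^2).


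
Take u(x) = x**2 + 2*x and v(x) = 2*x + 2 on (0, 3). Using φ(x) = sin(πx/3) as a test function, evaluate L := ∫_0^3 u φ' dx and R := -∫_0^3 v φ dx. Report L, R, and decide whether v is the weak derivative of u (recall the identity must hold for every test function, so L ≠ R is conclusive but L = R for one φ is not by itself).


LHS = -30/π, RHS = -30/π. Yes, v = u' weakly.

u(x) = x**2 + 2*x, classical derivative u'(x) = 2*x + 2.
φ(x) = sin(πx/3), so φ'(x) = π*cos(π*x/3)/3.
Note φ(0) = φ(3) = 0, so the boundary term u·φ vanishes.
LHS = ∫_0^3 u(x) φ'(x) dx = ∫_0^3 (π*x^2*cos(π*x/3)/3 + 2*π*x*cos(π*x/3)/3) dx. Term by term:
  ∫_0^3 π*x^2*cos(π*x/3)/3 dx = -18/π;  ∫_0^3 2*π*x*cos(π*x/3)/3 dx = -12/π.
Sum: -18/π − 12/π = -30/π.
So LHS = -30/π.
∫_0^3 v(x) φ(x) dx = ∫_0^3 (2*x*sin(π*x/3) + 2*sin(π*x/3)) dx. Term by term:
  ∫_0^3 2*sin(π*x/3) dx = 12/π;  ∫_0^3 2*x*sin(π*x/3) dx = 18/π.
Sum: 12/π + 18/π = 30/π.
So RHS = -∫_0^3 v(x) φ(x) dx = -30/π.
LHS = RHS, so the identity holds for this test φ.
Moreover u is smooth here and v(x) = u'(x) = 2*x + 2 pointwise, so the identity holds for every test function. Hence v is the weak derivative of u.


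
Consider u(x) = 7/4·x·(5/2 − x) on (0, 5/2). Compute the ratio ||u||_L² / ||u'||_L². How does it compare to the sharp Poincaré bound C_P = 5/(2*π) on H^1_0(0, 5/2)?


||u||_L² / ||u'||_L² = sqrt(10)/4 < C_P = 5/(2*π).

u(x) = 7/4·x·(5/2 − x), so u'(x) = 35/8 - 7*x/2.
u(x) = 7/4·x·(5/2 − x) vanishes at x = 0 and x = 5/2, so u ∈ H^1_0(0, 5/2). Differentiate via the product rule and integrate the resulting polynomials term by term.
  ∫_0^5/2 u² dx = ∫_0^5/2 (49*x^4/16 - 245*x^3/16 + 1225*x^2/64) dx. Term by term:
    ∫_0^5/2 49*x^4/16 dx = 30625/512;  ∫_0^5/2 -245*x^3/16 dx = -153125/1024;  ∫_0^5/2 1225*x^2/64 dx = 153125/1536.
  Sum: 30625/512 − 153125/1024 + 153125/1536 = 30625/3072.
  ∫_0^5/2 (u')² dx = ∫_0^5/2 (49*x^2/4 - 245*x/8 + 1225/64) dx. Term by term:
    ∫_0^5/2 49*x^2/4 dx = 6125/96;  ∫_0^5/2 -245*x/8 dx = -6125/64;  ∫_0^5/2 1225/64 dx = 6125/128.
  Sum: 6125/96 − 6125/64 + 6125/128 = 6125/384.
∫_0^5/2 u² dx = 30625/3072, so ||u||_L² = 175*sqrt(3)/96.
∫_0^5/2 (u')² dx = 6125/384, so ||u'||_L² = 35*sqrt(30)/48.
Ratio ||u||_L² / ||u'||_L² = sqrt(10)/4.
Sharp Poincaré constant on H^1_0(0, 5/2) is C_P = L/π = 5/(2*π), achieved by sin(2*π/5·x).
A polynomial bump cannot attain the sharp Poincaré constant (only the first sine eigenfunction does), so the ratio is strictly less than C_P, consistent with ||u||_L² ≤ C_P ||u'||_L².


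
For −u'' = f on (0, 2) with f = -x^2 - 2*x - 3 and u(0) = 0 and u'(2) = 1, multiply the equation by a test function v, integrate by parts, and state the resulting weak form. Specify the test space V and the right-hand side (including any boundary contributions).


V = {v ∈ H^1(0, 2) : v(0) = 0} (test functions vanish at x = 0 where u is specified); weak form: ∫_0^2 u'v' dx = ∫_0^2 (-x^2 - 2*x - 3) v dx + v(2) for all v ∈ V.

Multiply both sides by a test function v and integrate from 0 to 2:
  ∫_0^2 −u''(x) v(x) dx = ∫_0^2 f(x) v(x) dx.
Integrate the LHS by parts once:
  ∫_0^2 −u'' v dx = −[u'(x) v(x)]_0^2 + ∫_0^2 u'(x) v'(x) dx.
Thus ∫_0^2 u'(x) v'(x) dx = ∫_0^2 f(x) v(x) dx + [u'(x) v(x)]_0^2.
Choose V so that boundary terms are either known or forced to vanish.
Mixed BC: u(0) = 0 (Dirichlet) and u'(2) = 1 (Neumann). Define V = {v ∈ H^1(0, 2) : v(0) = 0}. Then [u' v]_0^2 = u'(2)·v(2) − u'(0)·0 = v(2).
Weak formulation: find u (satisfying any essential BC) such that ∫_0^2 u'(x) v'(x) dx = ∫_0^2 f v dx + v(2) for all v ∈ V (Dirichlet at 0 absorbed into V; Neumann datum at x = 2 contributes the boundary term).
Substituting f(x) = -x^2 - 2*x - 3, the right-hand side is ∫_0^2 (-x^2 - 2*x - 3) v dx + v(2).


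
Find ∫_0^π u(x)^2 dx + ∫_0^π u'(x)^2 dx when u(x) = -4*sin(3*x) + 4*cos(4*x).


||u||_{H^1(0,π)}^2 = 3264/7 + 216*π

u'(x) = -16*sin(4*x) - 12*cos(3*x).
Expand u² and (u')² and integrate term by term on (0, π), using: for integers n ≥ 1, ∫_0^π sin²(nx) dx = ∫_0^π cos²(nx) dx = π/2; for n ≠ n', ∫_0^π sin(nx)sin(n'x) dx = ∫_0^π cos(nx)cos(n'x) dx = 0; and by product-to-sum, ∫_0^π sin(nx)cos(n'x) dx = ½∫_0^π [sin((n+n')x) + sin((n−n')x)] dx, which is 0 when n+n' is even and 2n/(n²−n'²) when n+n' is odd (it need not vanish on (0, π)).
  u² squared terms: (-4)²·∫sin(3x)² dx = 16·π/2 = 8*π;  (4)²·∫cos(4x)² dx = 16·π/2 = 8*π.
  u² cross terms: 2·(-4)·(4)·∫sin(3x)·cos(4x) dx = -32·(-6/7) = 192/7.
  So ∫_0^π u² dx = 8*π + 8*π + 192/7 = 192/7 + 16*π.
  (u')² squared terms: (-16)²·∫sin(4x)² dx = 256·π/2 = 128*π;  (-12)²·∫cos(3x)² dx = 144·π/2 = 72*π.
  (u')² cross terms: 2·(-16)·(-12)·∫sin(4x)·cos(3x) dx = 384·(8/7) = 3072/7.
  So ∫_0^π (u')² dx = 128*π + 72*π + 3072/7 = 3072/7 + 200*π.
||u||_{H^1}^2 = (192/7 + 16*π) + (3072/7 + 200*π) = 3264/7 + 216*π.


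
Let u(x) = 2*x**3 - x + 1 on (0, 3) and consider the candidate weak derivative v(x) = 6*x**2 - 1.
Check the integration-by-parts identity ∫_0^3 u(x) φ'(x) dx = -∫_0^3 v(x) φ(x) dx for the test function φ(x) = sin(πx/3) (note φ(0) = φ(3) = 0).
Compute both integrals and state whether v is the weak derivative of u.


LHS = -156/π + 648/π^3, RHS = -156/π + 648/π^3. Yes, v = u' weakly.

u(x) = 2*x**3 - x + 1, classical derivative u'(x) = 6*x**2 - 1.
φ(x) = sin(πx/3), so φ'(x) = π*cos(π*x/3)/3.
Note φ(0) = φ(3) = 0, so the boundary term u·φ vanishes.
LHS = ∫_0^3 u(x) φ'(x) dx = ∫_0^3 (2*π*x^3*cos(π*x/3)/3 - π*x*cos(π*x/3)/3 + π*cos(π*x/3)/3) dx. Term by term:
  ∫_0^3 π*cos(π*x/3)/3 dx = 0;  ∫_0^3 -π*x*cos(π*x/3)/3 dx = 6/π;  ∫_0^3 2*π*x^3*cos(π*x/3)/3 dx = -162/π + 648/π^3.
Sum: 0 + 6/π + -162/π + 648/π^3 = -156/π + 648/π^3.
So LHS = -156/π + 648/π^3.
∫_0^3 v(x) φ(x) dx = ∫_0^3 (6*x^2*sin(π*x/3) - sin(π*x/3)) dx. Term by term:
  ∫_0^3 -sin(π*x/3) dx = -6/π;  ∫_0^3 6*x^2*sin(π*x/3) dx = -648/π^3 + 162/π.
Sum: -6/π + -648/π^3 + 162/π = -648/π^3 + 156/π.
So RHS = -∫_0^3 v(x) φ(x) dx = -156/π + 648/π^3.
LHS = RHS, so the identity holds for this test φ.
Moreover u is smooth here and v(x) = u'(x) = 6*x**2 - 1 pointwise, so the identity holds for every test function. Hence v is the weak derivative of u.


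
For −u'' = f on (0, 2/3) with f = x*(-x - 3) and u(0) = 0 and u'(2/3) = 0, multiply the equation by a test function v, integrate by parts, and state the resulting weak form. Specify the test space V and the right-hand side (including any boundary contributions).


V = {v ∈ H^1(0, 2/3) : v(0) = 0} (test functions vanish at x = 0 where u is specified); weak form: ∫_0^2/3 u'v' dx = ∫_0^2/3 (x*(-x - 3)) v dx for all v ∈ V.

Multiply both sides by a test function v and integrate from 0 to 2/3:
  ∫_0^2/3 −u''(x) v(x) dx = ∫_0^2/3 f(x) v(x) dx.
Integrate the LHS by parts once:
  ∫_0^2/3 −u'' v dx = −[u'(x) v(x)]_0^2/3 + ∫_0^2/3 u'(x) v'(x) dx.
Thus ∫_0^2/3 u'(x) v'(x) dx = ∫_0^2/3 f(x) v(x) dx + [u'(x) v(x)]_0^2/3.
Choose V so that boundary terms are either known or forced to vanish.
Mixed BC: u(0) = 0 (Dirichlet) and u'(2/3) = 0 (Neumann). Define V = {v ∈ H^1(0, 2/3) : v(0) = 0}. Then [u' v]_0^2/3 = u'(2/3)·v(2/3) − u'(0)·0 = 0.
Weak formulation: find u (satisfying any essential BC) such that ∫_0^2/3 u'(x) v'(x) dx = ∫_0^2/3 f v dx for all v ∈ V (Dirichlet at 0 absorbed into V; the Neumann datum at x = 2/3 is zero, so no boundary term remains).
Substituting f(x) = x*(-x - 3), the right-hand side is ∫_0^2/3 (x*(-x - 3)) v dx.
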